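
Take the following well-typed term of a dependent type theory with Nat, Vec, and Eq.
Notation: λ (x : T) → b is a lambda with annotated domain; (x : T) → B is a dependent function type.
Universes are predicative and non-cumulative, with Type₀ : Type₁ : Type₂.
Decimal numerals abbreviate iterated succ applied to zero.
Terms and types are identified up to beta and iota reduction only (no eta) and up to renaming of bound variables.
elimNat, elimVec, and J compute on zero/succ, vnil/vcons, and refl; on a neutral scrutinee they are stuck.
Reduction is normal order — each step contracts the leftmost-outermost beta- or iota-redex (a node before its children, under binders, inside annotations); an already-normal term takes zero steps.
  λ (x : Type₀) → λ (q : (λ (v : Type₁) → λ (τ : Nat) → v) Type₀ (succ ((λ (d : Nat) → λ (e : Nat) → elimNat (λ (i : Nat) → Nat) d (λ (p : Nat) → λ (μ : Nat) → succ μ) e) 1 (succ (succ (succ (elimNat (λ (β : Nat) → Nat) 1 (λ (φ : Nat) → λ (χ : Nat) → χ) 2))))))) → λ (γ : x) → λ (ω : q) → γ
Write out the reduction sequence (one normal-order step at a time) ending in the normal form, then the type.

normal-order reduction:
  λ (x : Type₀) → λ (q : (λ (v : Type₁) → λ (τ : Nat) → v) Type₀ (succ ((λ (d : Nat) → λ (e : Nat) → elimNat (λ (i : Nat) → Nat) d (λ (p : Nat) → λ (μ : Nat) → succ μ) e) 1 (succ (succ (succ (elimNat (λ (β : Nat) → Nat) 1 (λ (φ : Nat) → λ (χ : Nat) → χ) 2))))))) → λ (γ : x) → λ (ω : q) → γ
  ~> λ (x : Type₀) → λ (q : (λ (v : Nat) → Type₀) (succ ((λ (τ : Nat) → λ (d : Nat) → elimNat (λ (e : Nat) → Nat) τ (λ (i : Nat) → λ (p : Nat) → succ p) d) 1 (succ (succ (succ (elimNat (λ (μ : Nat) → Nat) 1 (λ (β : Nat) → λ (φ : Nat) → φ) 2))))))) → λ (χ : x) → λ (γ : q) → χ
  ~> λ (x : Type₀) → λ (q : Type₀) → λ (v : x) → λ (τ : q) → v
inferred type:
  (x : Type₀) → (q : Type₀) → (v : x) → (τ : q) → x


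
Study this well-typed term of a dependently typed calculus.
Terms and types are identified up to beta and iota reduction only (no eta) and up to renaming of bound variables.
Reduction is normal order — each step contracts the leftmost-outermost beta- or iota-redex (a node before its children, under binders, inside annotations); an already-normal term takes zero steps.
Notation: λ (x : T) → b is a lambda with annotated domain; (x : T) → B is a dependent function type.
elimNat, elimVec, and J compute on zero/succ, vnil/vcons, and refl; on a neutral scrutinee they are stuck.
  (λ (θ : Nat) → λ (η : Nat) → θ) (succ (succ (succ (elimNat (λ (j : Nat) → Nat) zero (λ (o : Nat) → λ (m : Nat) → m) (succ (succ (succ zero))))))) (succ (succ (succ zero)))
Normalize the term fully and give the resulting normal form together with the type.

resulting normal form:
  succ (succ (succ zero))
inferred type:
  Nat


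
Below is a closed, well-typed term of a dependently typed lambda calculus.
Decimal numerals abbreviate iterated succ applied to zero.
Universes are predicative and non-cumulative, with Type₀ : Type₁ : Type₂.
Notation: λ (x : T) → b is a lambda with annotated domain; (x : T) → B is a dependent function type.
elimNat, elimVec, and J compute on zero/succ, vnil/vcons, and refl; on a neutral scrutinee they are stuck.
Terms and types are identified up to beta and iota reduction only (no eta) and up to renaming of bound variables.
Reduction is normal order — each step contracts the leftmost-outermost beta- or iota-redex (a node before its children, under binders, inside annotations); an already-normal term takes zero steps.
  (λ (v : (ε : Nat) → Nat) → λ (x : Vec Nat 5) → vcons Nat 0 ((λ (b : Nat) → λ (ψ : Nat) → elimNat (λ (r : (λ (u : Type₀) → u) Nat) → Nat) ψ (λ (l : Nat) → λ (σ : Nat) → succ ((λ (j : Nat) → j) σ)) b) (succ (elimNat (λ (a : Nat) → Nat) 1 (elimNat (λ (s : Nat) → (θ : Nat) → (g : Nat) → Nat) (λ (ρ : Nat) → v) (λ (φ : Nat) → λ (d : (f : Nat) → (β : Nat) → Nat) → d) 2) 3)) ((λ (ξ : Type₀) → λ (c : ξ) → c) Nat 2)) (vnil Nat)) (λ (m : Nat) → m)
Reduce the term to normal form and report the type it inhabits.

resulting normal form:
  λ (v : Vec Nat 5) → vcons Nat 0 4 (vnil Nat)
type:
  (v : Vec Nat 5) → Vec Nat 1
observation: normalization takes exactly 46 steps under the normal-order strategy.


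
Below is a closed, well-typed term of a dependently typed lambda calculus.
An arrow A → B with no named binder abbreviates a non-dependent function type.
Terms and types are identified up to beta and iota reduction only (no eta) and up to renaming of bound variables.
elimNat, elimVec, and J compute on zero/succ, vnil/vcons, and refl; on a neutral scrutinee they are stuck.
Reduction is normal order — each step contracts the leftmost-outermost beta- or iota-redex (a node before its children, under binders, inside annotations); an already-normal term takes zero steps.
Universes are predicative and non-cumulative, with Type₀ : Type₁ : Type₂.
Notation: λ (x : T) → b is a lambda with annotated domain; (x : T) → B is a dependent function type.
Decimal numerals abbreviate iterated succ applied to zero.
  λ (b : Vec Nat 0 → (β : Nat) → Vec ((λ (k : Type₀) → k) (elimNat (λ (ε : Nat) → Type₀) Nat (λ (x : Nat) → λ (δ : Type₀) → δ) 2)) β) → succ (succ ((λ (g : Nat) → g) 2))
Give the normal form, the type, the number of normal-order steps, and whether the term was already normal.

resulting normal form:
  λ (b : Vec Nat 0 → (β : Nat) → Vec Nat β) → 4
type:
  (Vec Nat 0 → (b : Nat) → Vec Nat b) → Nat
reduction steps (normal order): 9
started in normal form: no
first redex: a beta-redex


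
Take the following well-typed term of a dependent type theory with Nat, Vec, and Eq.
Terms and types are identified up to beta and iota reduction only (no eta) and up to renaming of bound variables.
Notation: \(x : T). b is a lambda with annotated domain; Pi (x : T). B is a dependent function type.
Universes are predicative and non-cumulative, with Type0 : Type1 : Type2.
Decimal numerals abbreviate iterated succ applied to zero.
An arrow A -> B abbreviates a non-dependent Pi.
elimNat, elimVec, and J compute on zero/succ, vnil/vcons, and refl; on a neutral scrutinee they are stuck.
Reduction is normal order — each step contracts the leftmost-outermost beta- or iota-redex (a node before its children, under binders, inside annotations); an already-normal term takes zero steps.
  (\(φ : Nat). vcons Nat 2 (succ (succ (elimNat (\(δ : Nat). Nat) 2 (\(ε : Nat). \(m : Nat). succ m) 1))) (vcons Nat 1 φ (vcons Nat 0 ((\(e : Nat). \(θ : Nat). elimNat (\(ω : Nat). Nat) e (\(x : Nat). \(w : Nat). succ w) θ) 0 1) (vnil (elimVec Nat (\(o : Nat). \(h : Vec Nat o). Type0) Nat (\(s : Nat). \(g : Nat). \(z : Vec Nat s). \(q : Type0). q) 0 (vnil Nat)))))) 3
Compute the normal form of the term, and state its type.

reduced normal form:
  vcons Nat 2 5 (vcons Nat 1 3 (vcons Nat 0 1 (vnil Nat)))
type:
  Vec Nat 3
observation: contracting a beta-redex first, the term normalizes in 12 steps.


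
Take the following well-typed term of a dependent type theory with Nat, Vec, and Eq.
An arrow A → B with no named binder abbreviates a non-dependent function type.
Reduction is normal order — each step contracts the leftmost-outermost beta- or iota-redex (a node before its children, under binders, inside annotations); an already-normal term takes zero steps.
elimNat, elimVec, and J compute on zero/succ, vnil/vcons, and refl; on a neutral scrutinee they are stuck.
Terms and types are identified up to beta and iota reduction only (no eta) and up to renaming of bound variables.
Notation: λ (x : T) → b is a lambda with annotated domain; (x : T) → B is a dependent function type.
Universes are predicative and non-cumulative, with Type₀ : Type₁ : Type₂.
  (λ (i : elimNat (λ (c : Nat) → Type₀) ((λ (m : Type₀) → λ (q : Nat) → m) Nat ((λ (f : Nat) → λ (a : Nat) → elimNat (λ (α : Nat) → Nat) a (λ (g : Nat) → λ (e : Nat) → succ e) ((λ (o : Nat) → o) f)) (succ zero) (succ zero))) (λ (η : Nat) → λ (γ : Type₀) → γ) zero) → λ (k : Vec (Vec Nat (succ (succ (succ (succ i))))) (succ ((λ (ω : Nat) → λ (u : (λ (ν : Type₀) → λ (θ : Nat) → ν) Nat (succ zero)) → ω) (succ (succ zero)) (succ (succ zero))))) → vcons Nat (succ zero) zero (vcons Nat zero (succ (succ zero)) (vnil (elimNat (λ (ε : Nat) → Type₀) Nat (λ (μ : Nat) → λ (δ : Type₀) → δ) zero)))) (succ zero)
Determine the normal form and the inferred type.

reduced normal form:
  λ (i : Vec (Vec Nat (succ (succ (succ (succ (succ zero)))))) (succ (succ (succ zero)))) → vcons Nat (succ zero) zero (vcons Nat zero (succ (succ zero)) (vnil Nat))
type:
  Vec (Vec Nat (succ (succ (succ (succ (succ zero)))))) (succ (succ (succ zero))) → Vec Nat (succ (succ zero))
observation: contracting a beta-redex first, the term normalizes in 4 steps.


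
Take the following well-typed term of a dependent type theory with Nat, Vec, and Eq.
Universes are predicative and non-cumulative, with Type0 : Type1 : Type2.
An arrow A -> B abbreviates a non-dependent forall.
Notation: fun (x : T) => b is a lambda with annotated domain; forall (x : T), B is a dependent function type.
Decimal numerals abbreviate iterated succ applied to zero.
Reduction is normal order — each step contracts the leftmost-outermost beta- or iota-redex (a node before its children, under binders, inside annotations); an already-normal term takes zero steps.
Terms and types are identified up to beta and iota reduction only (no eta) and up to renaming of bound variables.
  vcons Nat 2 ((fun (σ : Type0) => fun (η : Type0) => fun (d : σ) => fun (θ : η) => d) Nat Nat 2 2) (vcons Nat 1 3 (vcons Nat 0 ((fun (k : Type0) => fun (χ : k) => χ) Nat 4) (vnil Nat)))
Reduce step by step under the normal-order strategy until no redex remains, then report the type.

normal-order reduction:
  vcons Nat 2 ((fun (σ : Type0) => fun (η : Type0) => fun (d : σ) => fun (θ : η) => d) Nat Nat 2 2) (vcons Nat 1 3 (vcons Nat 0 ((fun (k : Type0) => fun (χ : k) => χ) Nat 4) (vnil Nat)))
  ~> vcons Nat 2 ((fun (σ : Type0) => fun (η : Nat) => fun (d : σ) => η) Nat 2 2) (vcons Nat 1 3 (vcons Nat 0 ((fun (θ : Type0) => fun (k : θ) => k) Nat 4) (vnil Nat)))
  ~> vcons Nat 2 ((fun (σ : Nat) => fun (η : Nat) => σ) 2 2) (vcons Nat 1 3 (vcons Nat 0 ((fun (d : Type0) => fun (θ : d) => θ) Nat 4) (vnil Nat)))
  ~> vcons Nat 2 ((fun (σ : Nat) => 2) 2) (vcons Nat 1 3 (vcons Nat 0 ((fun (η : Type0) => fun (d : η) => d) Nat 4) (vnil Nat)))
  ~> vcons Nat 2 2 (vcons Nat 1 3 (vcons Nat 0 ((fun (σ : Type0) => fun (η : σ) => η) Nat 4) (vnil Nat)))
  ~> vcons Nat 2 2 (vcons Nat 1 3 (vcons Nat 0 ((fun (σ : Nat) => σ) 4) (vnil Nat)))
  ~> vcons Nat 2 2 (vcons Nat 1 3 (vcons Nat 0 4 (vnil Nat)))
inferred type:
  Vec Nat 3


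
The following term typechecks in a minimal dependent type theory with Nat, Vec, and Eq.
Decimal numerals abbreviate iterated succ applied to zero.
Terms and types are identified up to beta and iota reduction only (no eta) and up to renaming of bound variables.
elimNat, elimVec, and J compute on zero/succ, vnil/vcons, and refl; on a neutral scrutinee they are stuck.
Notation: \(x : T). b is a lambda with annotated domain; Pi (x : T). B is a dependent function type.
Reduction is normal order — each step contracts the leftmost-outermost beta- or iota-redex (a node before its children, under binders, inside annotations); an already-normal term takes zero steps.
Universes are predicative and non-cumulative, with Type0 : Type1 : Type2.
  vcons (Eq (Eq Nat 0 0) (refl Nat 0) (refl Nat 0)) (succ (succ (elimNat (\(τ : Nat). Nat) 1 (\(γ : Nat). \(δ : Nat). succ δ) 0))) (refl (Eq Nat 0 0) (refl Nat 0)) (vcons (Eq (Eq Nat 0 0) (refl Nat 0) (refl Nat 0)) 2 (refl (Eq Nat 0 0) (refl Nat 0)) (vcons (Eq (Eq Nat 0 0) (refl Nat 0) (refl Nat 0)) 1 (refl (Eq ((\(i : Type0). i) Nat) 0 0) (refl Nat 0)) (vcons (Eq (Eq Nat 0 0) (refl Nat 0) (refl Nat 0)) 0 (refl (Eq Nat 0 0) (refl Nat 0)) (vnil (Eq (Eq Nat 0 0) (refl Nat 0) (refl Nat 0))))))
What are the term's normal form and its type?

resulting normal form:
  vcons (Eq (Eq Nat 0 0) (refl Nat 0) (refl Nat 0)) 3 (refl (Eq Nat 0 0) (refl Nat 0)) (vcons (Eq (Eq Nat 0 0) (refl Nat 0) (refl Nat 0)) 2 (refl (Eq Nat 0 0) (refl Nat 0)) (vcons (Eq (Eq Nat 0 0) (refl Nat 0) (refl Nat 0)) 1 (refl (Eq Nat 0 0) (refl Nat 0)) (vcons (Eq (Eq Nat 0 0) (refl Nat 0) (refl Nat 0)) 0 (refl (Eq Nat 0 0) (refl Nat 0)) (vnil (Eq (Eq Nat 0 0) (refl Nat 0) (refl Nat 0))))))
the term's type:
  Vec (Eq (Eq Nat 0 0) (refl Nat 0) (refl Nat 0)) 4
observation: 2 normal-order steps normalize the term, beginning with an elimNat iota-redex.


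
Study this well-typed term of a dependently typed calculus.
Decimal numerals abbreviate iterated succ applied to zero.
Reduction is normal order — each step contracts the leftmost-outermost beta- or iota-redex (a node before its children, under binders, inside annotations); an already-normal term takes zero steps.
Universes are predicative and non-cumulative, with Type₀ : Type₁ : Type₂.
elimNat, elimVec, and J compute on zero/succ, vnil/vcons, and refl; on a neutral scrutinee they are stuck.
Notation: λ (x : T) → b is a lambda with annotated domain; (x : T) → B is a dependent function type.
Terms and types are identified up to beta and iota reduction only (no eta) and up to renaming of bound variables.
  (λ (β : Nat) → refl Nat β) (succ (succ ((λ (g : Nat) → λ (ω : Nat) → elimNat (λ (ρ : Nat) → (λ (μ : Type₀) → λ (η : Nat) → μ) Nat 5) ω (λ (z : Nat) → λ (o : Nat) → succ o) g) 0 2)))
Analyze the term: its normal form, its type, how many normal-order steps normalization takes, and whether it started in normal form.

resulting normal form:
  refl Nat 4
type:
  Eq Nat 4 4
normal-order step count: 4
already normal: no
first redex: a beta-redex


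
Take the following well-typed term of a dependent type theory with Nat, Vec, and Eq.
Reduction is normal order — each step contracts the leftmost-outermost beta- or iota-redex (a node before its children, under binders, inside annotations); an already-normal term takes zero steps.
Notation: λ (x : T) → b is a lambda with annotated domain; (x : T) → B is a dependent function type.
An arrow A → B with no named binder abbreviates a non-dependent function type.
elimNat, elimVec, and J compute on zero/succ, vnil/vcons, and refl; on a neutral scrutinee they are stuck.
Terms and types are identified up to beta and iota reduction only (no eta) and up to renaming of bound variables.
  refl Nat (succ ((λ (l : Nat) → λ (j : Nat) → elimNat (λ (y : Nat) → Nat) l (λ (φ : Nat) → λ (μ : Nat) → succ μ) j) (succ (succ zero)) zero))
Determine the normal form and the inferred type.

reduced normal form:
  refl Nat (succ (succ (succ zero)))
type:
  Eq Nat (succ (succ (succ zero))) (succ (succ (succ zero)))
observation: 3 normal-order steps separate the term from its normal form.


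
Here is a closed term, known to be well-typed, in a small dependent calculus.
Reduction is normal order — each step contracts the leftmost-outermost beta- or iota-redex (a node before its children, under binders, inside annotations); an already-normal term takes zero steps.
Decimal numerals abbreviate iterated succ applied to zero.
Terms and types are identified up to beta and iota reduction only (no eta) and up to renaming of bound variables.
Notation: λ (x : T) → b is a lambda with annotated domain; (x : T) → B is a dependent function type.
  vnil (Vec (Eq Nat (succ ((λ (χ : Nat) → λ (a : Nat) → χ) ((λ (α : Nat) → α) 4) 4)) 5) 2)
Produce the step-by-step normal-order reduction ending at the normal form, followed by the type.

normal-order reduction sequence:
  vnil (Vec (Eq Nat (succ ((λ (χ : Nat) → λ (a : Nat) → χ) ((λ (α : Nat) → α) 4) 4)) 5) 2)
  ~> vnil (Vec (Eq Nat (succ ((λ (χ : Nat) → (λ (a : Nat) → a) 4) 4)) 5) 2)
  ~> vnil (Vec (Eq Nat (succ ((λ (χ : Nat) → χ) 4)) 5) 2)
  ~> vnil (Vec (Eq Nat 5 5) 2)
type:
  Vec (Vec (Eq Nat 5 5) 2) 0


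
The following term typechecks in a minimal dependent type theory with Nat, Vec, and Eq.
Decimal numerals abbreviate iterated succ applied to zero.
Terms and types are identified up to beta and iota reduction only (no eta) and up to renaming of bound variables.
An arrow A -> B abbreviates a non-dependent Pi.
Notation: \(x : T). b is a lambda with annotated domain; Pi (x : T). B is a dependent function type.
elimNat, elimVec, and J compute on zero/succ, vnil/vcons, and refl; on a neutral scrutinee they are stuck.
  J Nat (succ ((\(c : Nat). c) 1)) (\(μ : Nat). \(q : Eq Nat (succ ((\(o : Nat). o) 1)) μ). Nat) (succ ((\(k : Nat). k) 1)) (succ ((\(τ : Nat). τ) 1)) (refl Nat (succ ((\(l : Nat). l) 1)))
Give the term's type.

type:
  Nat


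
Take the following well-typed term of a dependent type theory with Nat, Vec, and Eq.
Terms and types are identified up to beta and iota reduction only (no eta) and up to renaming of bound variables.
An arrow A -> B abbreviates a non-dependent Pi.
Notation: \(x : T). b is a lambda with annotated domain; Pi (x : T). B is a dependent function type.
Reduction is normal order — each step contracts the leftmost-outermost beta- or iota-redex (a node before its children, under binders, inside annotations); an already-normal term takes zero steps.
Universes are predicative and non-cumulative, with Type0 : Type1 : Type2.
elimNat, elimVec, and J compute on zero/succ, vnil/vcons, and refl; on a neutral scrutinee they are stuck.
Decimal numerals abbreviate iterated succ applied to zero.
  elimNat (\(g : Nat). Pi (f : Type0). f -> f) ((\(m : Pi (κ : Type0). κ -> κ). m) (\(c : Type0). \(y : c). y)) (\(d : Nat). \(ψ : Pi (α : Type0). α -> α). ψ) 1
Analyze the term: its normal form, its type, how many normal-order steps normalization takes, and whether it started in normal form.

normal form:
  \(g : Type0). \(f : g). f
type:
  Pi (g : Type0). g -> g
steps to reach normal form (normal order): 5
started in normal form: no
first redex: an elimNat iota-redex


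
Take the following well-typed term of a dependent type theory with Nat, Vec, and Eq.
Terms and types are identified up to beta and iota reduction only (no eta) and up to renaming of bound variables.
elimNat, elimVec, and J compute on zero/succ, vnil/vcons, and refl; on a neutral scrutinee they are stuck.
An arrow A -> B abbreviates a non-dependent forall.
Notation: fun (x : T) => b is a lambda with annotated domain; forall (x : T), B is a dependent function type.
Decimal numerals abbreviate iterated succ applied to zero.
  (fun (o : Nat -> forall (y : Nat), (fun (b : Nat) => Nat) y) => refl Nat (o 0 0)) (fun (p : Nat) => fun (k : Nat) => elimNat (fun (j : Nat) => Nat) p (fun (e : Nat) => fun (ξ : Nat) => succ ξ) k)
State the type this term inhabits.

the term's type:
  Eq Nat 0 0


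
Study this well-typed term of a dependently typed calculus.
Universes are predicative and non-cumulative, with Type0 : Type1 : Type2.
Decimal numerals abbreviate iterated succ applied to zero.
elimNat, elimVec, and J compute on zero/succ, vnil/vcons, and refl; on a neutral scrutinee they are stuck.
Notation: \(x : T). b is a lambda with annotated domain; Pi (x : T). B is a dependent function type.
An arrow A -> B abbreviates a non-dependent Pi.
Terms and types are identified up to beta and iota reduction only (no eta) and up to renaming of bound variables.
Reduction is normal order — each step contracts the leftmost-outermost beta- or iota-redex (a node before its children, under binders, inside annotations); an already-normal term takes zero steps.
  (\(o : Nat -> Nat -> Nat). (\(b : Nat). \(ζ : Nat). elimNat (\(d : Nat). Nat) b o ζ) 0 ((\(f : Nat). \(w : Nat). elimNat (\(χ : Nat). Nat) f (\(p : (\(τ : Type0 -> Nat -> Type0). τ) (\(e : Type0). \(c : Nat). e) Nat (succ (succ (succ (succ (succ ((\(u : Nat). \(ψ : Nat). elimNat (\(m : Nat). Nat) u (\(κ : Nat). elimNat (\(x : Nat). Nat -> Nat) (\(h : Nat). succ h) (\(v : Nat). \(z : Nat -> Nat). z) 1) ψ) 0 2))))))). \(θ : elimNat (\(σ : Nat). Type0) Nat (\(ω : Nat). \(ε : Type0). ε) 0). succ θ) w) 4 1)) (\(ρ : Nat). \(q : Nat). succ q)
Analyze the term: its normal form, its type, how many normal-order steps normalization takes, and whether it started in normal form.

normal form:
  5
type:
  Nat
steps to reach normal form (normal order): 25
started in normal form: no
first redex: a beta-redex


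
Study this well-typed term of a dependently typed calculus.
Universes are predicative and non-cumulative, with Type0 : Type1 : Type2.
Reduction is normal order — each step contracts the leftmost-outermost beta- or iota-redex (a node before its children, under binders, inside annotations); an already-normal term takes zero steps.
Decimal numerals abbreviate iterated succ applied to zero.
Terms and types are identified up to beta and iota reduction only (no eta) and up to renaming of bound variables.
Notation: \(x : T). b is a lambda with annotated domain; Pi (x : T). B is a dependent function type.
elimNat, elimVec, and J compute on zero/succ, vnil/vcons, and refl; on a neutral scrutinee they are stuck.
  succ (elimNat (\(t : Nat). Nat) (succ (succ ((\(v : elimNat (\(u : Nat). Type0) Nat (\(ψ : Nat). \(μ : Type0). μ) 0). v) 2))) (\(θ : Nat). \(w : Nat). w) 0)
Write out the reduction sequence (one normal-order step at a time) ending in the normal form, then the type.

normal-order reduction sequence:
  succ (elimNat (\(t : Nat). Nat) (succ (succ ((\(v : elimNat (\(u : Nat). Type0) Nat (\(ψ : Nat). \(μ : Type0). μ) 0). v) 2))) (\(θ : Nat). \(w : Nat). w) 0)
  ~> succ (succ (succ ((\(t : elimNat (\(v : Nat). Type0) Nat (\(u : Nat). \(ψ : Type0). ψ) 0). t) 2)))
  ~> 5
inferred type:
  Nat


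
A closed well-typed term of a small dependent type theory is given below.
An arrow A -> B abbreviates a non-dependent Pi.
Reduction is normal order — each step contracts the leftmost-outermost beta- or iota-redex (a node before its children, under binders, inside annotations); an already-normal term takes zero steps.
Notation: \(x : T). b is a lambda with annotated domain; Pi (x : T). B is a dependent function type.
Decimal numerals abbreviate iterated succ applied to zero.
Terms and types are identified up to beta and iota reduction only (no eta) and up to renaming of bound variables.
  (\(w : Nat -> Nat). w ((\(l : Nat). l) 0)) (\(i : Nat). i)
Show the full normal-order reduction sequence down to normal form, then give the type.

normal-order reduction sequence:
  (\(w : Nat -> Nat). w ((\(l : Nat). l) 0)) (\(i : Nat). i)
  ~> (\(w : Nat). w) ((\(l : Nat). l) 0)
  ~> (\(w : Nat). w) 0
  ~> 0
inferred type:
  Nat


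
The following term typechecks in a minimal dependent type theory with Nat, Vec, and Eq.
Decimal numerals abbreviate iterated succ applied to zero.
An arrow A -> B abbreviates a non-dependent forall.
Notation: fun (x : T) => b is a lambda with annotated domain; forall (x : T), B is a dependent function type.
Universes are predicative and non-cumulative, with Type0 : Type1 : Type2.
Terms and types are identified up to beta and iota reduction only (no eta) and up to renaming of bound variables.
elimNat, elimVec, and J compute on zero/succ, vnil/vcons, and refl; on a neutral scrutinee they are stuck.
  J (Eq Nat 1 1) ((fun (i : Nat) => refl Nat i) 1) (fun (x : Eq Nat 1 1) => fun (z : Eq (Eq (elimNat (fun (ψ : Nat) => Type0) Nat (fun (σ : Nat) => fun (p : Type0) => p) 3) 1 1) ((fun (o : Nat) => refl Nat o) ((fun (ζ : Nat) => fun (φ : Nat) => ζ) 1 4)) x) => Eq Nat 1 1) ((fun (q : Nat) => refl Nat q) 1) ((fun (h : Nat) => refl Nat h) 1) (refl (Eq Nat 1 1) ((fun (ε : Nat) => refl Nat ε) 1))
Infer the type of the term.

inferred type:
  Eq Nat 1 1


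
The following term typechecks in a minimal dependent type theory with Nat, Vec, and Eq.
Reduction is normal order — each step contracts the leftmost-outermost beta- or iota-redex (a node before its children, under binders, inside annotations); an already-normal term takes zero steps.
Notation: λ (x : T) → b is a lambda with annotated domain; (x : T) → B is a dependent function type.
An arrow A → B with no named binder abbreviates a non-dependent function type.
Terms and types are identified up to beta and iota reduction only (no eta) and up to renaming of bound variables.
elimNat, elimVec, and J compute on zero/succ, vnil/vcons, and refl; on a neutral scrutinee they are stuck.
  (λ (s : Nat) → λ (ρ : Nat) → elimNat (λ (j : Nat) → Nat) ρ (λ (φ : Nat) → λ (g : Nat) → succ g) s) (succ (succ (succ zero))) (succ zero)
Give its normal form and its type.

normal form:
  succ (succ (succ (succ zero)))
inferred type:
  Nat
observation: 12 normal-order steps separate the term from its normal form.


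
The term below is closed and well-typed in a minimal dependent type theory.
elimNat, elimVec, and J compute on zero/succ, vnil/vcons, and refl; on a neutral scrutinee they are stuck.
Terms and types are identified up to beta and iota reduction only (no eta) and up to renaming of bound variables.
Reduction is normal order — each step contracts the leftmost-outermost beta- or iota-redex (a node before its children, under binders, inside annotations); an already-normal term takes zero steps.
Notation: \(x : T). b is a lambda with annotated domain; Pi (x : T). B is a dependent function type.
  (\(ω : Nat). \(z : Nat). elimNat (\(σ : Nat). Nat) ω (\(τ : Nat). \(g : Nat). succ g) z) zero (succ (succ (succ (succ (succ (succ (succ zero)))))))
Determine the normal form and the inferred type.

resulting normal form:
  succ (succ (succ (succ (succ (succ (succ zero))))))
inferred type:
  Nat


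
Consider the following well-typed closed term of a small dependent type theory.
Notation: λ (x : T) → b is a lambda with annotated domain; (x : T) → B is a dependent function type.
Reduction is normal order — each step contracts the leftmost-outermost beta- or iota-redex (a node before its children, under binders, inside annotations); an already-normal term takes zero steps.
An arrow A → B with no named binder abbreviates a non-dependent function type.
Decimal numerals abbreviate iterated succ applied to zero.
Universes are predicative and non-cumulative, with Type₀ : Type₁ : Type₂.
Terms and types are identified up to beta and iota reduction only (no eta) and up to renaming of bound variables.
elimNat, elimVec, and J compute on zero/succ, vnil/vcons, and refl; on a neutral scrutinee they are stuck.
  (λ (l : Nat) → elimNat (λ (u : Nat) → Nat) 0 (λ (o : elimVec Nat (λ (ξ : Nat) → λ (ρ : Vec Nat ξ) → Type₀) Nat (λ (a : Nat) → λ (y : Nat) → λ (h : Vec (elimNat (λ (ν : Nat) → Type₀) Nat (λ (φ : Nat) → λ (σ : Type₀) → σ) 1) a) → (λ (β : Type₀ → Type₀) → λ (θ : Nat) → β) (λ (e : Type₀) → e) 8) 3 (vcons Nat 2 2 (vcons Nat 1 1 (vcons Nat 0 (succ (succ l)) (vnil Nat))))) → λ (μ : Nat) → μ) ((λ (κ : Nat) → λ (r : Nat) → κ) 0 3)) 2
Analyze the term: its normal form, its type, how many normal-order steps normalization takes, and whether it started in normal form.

normal form:
  0
the term's type:
  Nat
reduction steps (normal order): 26
started in normal form: no
first contracted redex: a beta-redex


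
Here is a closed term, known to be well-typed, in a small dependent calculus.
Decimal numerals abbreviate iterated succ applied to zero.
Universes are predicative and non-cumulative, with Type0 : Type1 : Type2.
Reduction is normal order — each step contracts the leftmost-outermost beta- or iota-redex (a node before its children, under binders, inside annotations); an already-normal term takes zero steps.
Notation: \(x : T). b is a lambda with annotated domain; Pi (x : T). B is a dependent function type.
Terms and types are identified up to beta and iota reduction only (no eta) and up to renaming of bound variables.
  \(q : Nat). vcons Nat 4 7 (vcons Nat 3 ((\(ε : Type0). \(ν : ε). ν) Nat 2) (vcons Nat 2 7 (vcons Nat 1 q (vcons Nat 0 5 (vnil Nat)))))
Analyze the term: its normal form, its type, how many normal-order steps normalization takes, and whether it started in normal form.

resulting normal form:
  \(q : Nat). vcons Nat 4 7 (vcons Nat 3 2 (vcons Nat 2 7 (vcons Nat 1 q (vcons Nat 0 5 (vnil Nat)))))
inferred type:
  Pi (q : Nat). Vec Nat 5
normal-order step count: 2
started in normal form: no
first contracted redex: a beta-redex


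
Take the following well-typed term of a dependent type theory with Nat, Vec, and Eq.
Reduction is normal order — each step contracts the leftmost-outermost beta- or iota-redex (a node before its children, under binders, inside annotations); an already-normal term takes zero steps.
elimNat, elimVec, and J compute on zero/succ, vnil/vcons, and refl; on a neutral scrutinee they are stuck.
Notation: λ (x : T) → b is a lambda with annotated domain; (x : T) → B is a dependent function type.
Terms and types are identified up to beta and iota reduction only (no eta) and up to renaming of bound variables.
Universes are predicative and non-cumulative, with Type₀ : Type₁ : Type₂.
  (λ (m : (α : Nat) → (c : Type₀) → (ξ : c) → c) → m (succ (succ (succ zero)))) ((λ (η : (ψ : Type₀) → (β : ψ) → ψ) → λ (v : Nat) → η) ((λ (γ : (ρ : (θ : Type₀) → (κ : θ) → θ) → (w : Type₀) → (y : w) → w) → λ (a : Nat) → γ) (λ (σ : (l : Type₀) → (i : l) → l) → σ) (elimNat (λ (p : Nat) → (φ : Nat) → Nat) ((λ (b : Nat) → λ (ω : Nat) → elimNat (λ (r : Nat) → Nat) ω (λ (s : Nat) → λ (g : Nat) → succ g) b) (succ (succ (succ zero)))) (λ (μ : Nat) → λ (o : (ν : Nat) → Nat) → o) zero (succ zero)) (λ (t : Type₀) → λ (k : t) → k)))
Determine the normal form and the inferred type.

reduced normal form:
  λ (m : Type₀) → λ (α : m) → α
type:
  (m : Type₀) → (α : m) → m


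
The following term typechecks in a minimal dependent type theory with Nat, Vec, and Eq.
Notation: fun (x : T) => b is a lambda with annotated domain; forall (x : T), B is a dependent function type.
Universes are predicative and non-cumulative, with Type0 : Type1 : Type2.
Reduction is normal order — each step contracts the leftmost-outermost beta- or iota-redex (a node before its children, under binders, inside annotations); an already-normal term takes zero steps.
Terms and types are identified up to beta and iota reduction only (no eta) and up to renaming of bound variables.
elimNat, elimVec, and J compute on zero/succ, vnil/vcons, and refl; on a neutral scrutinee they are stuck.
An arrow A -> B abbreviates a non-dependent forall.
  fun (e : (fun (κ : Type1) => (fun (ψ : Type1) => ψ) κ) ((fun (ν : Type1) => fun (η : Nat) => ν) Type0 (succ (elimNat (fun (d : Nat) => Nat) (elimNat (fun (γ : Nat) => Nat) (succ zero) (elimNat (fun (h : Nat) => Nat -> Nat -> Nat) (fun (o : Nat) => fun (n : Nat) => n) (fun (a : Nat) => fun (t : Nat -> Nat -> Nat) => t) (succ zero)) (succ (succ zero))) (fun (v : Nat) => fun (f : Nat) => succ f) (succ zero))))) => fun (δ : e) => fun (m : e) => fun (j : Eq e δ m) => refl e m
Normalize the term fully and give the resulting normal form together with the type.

resulting normal form:
  fun (e : Type0) => fun (κ : e) => fun (ψ : e) => fun (ν : Eq e κ ψ) => refl e ψ
inferred type:
  forall (e : Type0), forall (κ : e), forall (ψ : e), Eq e κ ψ -> Eq e ψ ψ


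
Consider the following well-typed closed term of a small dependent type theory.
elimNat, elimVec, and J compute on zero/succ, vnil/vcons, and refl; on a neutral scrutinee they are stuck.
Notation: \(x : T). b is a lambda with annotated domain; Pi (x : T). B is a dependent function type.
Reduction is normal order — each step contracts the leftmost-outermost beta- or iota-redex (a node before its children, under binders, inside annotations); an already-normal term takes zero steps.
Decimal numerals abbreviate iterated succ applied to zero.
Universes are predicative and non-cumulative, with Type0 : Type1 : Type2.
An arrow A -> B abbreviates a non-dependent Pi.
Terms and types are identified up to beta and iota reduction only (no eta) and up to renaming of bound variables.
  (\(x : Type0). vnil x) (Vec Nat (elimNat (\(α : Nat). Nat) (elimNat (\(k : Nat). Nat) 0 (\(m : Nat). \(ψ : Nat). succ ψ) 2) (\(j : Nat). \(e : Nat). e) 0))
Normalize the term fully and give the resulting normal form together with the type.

normal form:
  vnil (Vec Nat 2)
type:
  Vec (Vec Nat 2) 0
observation: the term reaches its normal form after 9 normal-order steps.


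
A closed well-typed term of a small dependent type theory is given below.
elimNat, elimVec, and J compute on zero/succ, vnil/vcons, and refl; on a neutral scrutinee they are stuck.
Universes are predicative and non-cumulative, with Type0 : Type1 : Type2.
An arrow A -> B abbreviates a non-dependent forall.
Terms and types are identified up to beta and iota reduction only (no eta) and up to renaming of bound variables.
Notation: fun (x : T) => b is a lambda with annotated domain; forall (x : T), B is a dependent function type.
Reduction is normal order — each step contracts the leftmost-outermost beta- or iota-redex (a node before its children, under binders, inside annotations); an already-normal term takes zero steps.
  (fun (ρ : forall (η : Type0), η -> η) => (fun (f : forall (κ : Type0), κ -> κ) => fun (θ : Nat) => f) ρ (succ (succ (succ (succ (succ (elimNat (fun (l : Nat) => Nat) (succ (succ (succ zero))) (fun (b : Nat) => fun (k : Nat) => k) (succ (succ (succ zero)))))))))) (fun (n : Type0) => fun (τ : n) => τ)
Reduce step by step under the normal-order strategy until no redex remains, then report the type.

reduction (normal order):
  (fun (ρ : forall (η : Type0), η -> η) => (fun (f : forall (κ : Type0), κ -> κ) => fun (θ : Nat) => f) ρ (succ (succ (succ (succ (succ (elimNat (fun (l : Nat) => Nat) (succ (succ (succ zero))) (fun (b : Nat) => fun (k : Nat) => k) (succ (succ (succ zero)))))))))) (fun (n : Type0) => fun (τ : n) => τ)
  ~> (fun (ρ : forall (η : Type0), η -> η) => fun (f : Nat) => ρ) (fun (κ : Type0) => fun (θ : κ) => θ) (succ (succ (succ (succ (succ (elimNat (fun (l : Nat) => Nat) (succ (succ (succ zero))) (fun (b : Nat) => fun (k : Nat) => k) (succ (succ (succ zero)))))))))
  ~> (fun (ρ : Nat) => fun (η : Type0) => fun (f : η) => f) (succ (succ (succ (succ (succ (elimNat (fun (κ : Nat) => Nat) (succ (succ (succ zero))) (fun (θ : Nat) => fun (l : Nat) => l) (succ (succ (succ zero)))))))))
  ~> fun (ρ : Type0) => fun (η : ρ) => η
type:
  forall (ρ : Type0), ρ -> ρ


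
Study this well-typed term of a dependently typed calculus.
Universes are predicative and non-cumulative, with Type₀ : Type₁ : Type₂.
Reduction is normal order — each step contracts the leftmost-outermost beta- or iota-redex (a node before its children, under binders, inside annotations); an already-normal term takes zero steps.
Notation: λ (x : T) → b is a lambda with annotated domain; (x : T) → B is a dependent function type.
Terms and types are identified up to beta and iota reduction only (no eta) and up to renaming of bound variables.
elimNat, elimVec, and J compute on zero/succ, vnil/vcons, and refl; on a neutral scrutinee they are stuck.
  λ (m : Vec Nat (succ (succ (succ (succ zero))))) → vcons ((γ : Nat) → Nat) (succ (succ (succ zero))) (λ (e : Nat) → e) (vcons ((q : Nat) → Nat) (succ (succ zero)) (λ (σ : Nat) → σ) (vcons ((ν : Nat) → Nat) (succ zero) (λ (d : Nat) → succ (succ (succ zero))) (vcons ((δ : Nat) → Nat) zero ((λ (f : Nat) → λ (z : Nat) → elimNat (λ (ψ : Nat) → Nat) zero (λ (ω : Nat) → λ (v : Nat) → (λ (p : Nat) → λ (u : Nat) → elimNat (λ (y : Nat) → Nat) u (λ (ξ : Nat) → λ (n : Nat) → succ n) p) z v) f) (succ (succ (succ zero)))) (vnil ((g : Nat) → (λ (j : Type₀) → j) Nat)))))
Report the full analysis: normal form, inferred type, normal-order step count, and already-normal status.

normal form:
  λ (m : Vec Nat (succ (succ (succ (succ zero))))) → vcons ((γ : Nat) → Nat) (succ (succ (succ zero))) (λ (e : Nat) → e) (vcons ((q : Nat) → Nat) (succ (succ zero)) (λ (σ : Nat) → σ) (vcons ((ν : Nat) → Nat) (succ zero) (λ (d : Nat) → succ (succ (succ zero))) (vcons ((δ : Nat) → Nat) zero (λ (f : Nat) → elimNat (λ (z : Nat) → Nat) (elimNat (λ (ψ : Nat) → Nat) (elimNat (λ (ω : Nat) → Nat) zero (λ (v : Nat) → λ (p : Nat) → succ p) f) (λ (u : Nat) → λ (y : Nat) → succ y) f) (λ (ξ : Nat) → λ (n : Nat) → succ n) f) (vnil ((g : Nat) → Nat)))))
the term's type:
  (m : Vec Nat (succ (succ (succ (succ zero))))) → Vec ((γ : Nat) → Nat) (succ (succ (succ (succ zero))))
reduction steps (normal order): 18
started in normal form: no
first contracted redex: a beta-redex


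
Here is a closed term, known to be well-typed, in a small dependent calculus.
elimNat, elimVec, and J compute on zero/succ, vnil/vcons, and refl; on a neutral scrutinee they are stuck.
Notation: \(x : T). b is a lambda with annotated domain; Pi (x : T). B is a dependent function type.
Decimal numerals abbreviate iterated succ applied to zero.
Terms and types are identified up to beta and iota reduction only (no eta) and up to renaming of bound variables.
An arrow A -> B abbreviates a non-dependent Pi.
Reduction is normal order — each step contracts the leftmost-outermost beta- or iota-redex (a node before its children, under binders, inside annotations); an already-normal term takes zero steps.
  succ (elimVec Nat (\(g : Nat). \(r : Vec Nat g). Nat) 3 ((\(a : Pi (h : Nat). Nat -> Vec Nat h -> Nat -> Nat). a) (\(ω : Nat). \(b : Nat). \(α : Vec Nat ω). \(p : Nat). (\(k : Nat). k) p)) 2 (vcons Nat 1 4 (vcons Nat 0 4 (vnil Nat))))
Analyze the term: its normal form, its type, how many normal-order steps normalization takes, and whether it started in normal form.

resulting normal form:
  4
type:
  Nat
reduction steps (normal order): 15
term was already normal: no
first contracted redex: an elimVec iota-redex


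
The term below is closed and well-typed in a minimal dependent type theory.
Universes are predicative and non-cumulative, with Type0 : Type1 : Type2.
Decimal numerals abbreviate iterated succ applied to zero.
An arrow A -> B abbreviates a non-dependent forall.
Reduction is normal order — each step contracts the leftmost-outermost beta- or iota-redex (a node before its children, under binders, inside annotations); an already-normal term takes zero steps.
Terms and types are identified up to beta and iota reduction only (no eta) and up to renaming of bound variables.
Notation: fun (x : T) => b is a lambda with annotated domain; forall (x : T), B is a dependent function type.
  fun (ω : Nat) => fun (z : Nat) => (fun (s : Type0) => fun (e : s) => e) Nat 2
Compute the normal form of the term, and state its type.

reduced normal form:
  fun (ω : Nat) => fun (z : Nat) => 2
inferred type:
  Nat -> Nat -> Nat
observation: 2 normal-order steps normalize the term, beginning with a beta-redex.


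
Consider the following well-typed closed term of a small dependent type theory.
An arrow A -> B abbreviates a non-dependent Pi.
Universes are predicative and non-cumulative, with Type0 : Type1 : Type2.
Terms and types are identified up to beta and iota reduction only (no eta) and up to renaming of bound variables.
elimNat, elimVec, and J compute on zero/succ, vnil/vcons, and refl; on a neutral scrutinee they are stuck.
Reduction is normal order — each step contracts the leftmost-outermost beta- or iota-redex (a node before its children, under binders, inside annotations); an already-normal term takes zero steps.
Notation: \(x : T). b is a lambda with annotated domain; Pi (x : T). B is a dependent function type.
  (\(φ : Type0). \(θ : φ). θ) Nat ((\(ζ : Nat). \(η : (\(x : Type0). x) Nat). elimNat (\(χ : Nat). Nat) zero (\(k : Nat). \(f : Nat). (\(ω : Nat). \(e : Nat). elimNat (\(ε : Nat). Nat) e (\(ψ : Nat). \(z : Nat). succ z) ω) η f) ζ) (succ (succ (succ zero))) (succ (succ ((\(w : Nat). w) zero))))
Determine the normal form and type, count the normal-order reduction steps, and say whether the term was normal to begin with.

normal form:
  succ (succ (succ (succ (succ (succ zero)))))
type:
  Nat
steps to reach normal form (normal order): 44
already normal: no
first contracted redex: a beta-redex
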